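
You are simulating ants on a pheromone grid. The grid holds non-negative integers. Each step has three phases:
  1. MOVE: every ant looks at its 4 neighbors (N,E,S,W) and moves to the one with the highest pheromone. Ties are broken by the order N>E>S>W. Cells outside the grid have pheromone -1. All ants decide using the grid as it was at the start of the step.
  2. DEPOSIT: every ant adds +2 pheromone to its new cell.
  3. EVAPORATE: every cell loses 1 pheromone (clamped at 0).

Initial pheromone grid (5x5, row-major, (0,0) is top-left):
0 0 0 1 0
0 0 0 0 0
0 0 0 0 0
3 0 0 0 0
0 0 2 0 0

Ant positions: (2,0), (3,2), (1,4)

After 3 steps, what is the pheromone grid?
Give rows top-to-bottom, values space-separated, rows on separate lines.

After step 1: ants at (3,0),(4,2),(0,4)
  0 0 0 0 1
  0 0 0 0 0
  0 0 0 0 0
  4 0 0 0 0
  0 0 3 0 0
After step 2: ants at (2,0),(3,2),(1,4)
  0 0 0 0 0
  0 0 0 0 1
  1 0 0 0 0
  3 0 1 0 0
  0 0 2 0 0
After step 3: ants at (3,0),(4,2),(0,4)
  0 0 0 0 1
  0 0 0 0 0
  0 0 0 0 0
  4 0 0 0 0
  0 0 3 0 0

0 0 0 0 1
0 0 0 0 0
0 0 0 0 0
4 0 0 0 0
0 0 3 0 0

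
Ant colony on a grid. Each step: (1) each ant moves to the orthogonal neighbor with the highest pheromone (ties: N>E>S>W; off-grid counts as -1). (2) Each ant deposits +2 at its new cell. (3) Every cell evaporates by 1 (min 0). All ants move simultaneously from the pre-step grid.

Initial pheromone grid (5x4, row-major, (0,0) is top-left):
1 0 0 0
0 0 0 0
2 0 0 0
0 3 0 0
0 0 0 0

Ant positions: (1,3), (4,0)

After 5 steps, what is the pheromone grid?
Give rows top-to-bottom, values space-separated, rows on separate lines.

After step 1: ants at (0,3),(3,0)
  0 0 0 1
  0 0 0 0
  1 0 0 0
  1 2 0 0
  0 0 0 0
After step 2: ants at (1,3),(3,1)
  0 0 0 0
  0 0 0 1
  0 0 0 0
  0 3 0 0
  0 0 0 0
After step 3: ants at (0,3),(2,1)
  0 0 0 1
  0 0 0 0
  0 1 0 0
  0 2 0 0
  0 0 0 0
After step 4: ants at (1,3),(3,1)
  0 0 0 0
  0 0 0 1
  0 0 0 0
  0 3 0 0
  0 0 0 0
After step 5: ants at (0,3),(2,1)
  0 0 0 1
  0 0 0 0
  0 1 0 0
  0 2 0 0
  0 0 0 0

0 0 0 1
0 0 0 0
0 1 0 0
0 2 0 0
0 0 0 0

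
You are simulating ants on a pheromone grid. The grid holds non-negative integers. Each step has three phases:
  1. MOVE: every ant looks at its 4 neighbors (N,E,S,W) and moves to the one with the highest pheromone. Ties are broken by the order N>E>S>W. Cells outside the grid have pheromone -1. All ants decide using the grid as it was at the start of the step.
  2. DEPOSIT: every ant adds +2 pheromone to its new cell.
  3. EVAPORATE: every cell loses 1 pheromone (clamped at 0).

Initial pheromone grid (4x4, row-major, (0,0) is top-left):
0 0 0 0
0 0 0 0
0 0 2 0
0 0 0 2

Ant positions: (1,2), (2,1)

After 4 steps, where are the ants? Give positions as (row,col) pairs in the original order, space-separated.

Step 1: ant0:(1,2)->S->(2,2) | ant1:(2,1)->E->(2,2)
  grid max=5 at (2,2)
Step 2: ant0:(2,2)->N->(1,2) | ant1:(2,2)->N->(1,2)
  grid max=4 at (2,2)
Step 3: ant0:(1,2)->S->(2,2) | ant1:(1,2)->S->(2,2)
  grid max=7 at (2,2)
Step 4: ant0:(2,2)->N->(1,2) | ant1:(2,2)->N->(1,2)
  grid max=6 at (2,2)

(1,2) (1,2)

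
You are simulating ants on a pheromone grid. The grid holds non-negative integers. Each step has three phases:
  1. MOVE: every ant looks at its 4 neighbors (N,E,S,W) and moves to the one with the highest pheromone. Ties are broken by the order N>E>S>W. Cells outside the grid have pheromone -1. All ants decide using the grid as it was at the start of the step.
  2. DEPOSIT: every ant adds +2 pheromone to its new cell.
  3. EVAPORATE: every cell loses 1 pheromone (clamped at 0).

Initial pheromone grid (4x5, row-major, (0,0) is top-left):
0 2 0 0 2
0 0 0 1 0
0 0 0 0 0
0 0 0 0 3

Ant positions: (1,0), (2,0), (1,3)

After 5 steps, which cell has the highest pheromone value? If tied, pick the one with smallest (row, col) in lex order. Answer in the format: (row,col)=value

Step 1: ant0:(1,0)->N->(0,0) | ant1:(2,0)->N->(1,0) | ant2:(1,3)->N->(0,3)
  grid max=2 at (3,4)
Step 2: ant0:(0,0)->E->(0,1) | ant1:(1,0)->N->(0,0) | ant2:(0,3)->E->(0,4)
  grid max=2 at (0,0)
Step 3: ant0:(0,1)->W->(0,0) | ant1:(0,0)->E->(0,1) | ant2:(0,4)->S->(1,4)
  grid max=3 at (0,0)
Step 4: ant0:(0,0)->E->(0,1) | ant1:(0,1)->W->(0,0) | ant2:(1,4)->N->(0,4)
  grid max=4 at (0,0)
Step 5: ant0:(0,1)->W->(0,0) | ant1:(0,0)->E->(0,1) | ant2:(0,4)->S->(1,4)
  grid max=5 at (0,0)
Final grid:
  5 5 0 0 1
  0 0 0 0 1
  0 0 0 0 0
  0 0 0 0 0
Max pheromone 5 at (0,0)

Answer: (0,0)=5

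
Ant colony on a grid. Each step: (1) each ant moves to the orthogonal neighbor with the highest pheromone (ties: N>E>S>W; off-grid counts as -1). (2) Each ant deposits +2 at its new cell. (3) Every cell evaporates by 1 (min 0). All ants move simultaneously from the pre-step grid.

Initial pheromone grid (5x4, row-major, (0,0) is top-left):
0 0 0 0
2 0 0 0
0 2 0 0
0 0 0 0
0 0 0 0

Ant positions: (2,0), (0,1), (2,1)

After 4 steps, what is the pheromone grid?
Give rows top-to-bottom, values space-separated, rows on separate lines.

After step 1: ants at (1,0),(0,2),(1,1)
  0 0 1 0
  3 1 0 0
  0 1 0 0
  0 0 0 0
  0 0 0 0
After step 2: ants at (1,1),(0,3),(1,0)
  0 0 0 1
  4 2 0 0
  0 0 0 0
  0 0 0 0
  0 0 0 0
After step 3: ants at (1,0),(1,3),(1,1)
  0 0 0 0
  5 3 0 1
  0 0 0 0
  0 0 0 0
  0 0 0 0
After step 4: ants at (1,1),(0,3),(1,0)
  0 0 0 1
  6 4 0 0
  0 0 0 0
  0 0 0 0
  0 0 0 0

0 0 0 1
6 4 0 0
0 0 0 0
0 0 0 0
0 0 0 0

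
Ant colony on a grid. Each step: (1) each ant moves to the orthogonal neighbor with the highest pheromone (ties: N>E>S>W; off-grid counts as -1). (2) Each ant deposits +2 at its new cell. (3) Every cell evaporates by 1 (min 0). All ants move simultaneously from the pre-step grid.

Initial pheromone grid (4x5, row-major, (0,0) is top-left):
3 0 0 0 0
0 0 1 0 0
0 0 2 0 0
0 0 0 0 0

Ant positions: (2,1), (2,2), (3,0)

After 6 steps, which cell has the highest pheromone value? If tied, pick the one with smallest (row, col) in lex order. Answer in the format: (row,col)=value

Step 1: ant0:(2,1)->E->(2,2) | ant1:(2,2)->N->(1,2) | ant2:(3,0)->N->(2,0)
  grid max=3 at (2,2)
Step 2: ant0:(2,2)->N->(1,2) | ant1:(1,2)->S->(2,2) | ant2:(2,0)->N->(1,0)
  grid max=4 at (2,2)
Step 3: ant0:(1,2)->S->(2,2) | ant1:(2,2)->N->(1,2) | ant2:(1,0)->N->(0,0)
  grid max=5 at (2,2)
Step 4: ant0:(2,2)->N->(1,2) | ant1:(1,2)->S->(2,2) | ant2:(0,0)->E->(0,1)
  grid max=6 at (2,2)
Step 5: ant0:(1,2)->S->(2,2) | ant1:(2,2)->N->(1,2) | ant2:(0,1)->W->(0,0)
  grid max=7 at (2,2)
Step 6: ant0:(2,2)->N->(1,2) | ant1:(1,2)->S->(2,2) | ant2:(0,0)->E->(0,1)
  grid max=8 at (2,2)
Final grid:
  1 1 0 0 0
  0 0 7 0 0
  0 0 8 0 0
  0 0 0 0 0
Max pheromone 8 at (2,2)

Answer: (2,2)=8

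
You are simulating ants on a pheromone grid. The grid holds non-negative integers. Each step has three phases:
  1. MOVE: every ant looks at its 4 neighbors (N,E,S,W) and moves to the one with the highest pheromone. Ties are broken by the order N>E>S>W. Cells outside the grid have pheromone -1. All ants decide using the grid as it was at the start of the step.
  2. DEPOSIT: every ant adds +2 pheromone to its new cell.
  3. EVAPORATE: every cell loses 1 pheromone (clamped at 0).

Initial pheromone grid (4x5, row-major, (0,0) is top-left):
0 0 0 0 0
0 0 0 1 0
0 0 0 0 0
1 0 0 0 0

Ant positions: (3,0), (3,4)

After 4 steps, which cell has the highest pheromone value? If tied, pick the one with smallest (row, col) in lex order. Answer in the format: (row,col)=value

Step 1: ant0:(3,0)->N->(2,0) | ant1:(3,4)->N->(2,4)
  grid max=1 at (2,0)
Step 2: ant0:(2,0)->N->(1,0) | ant1:(2,4)->N->(1,4)
  grid max=1 at (1,0)
Step 3: ant0:(1,0)->N->(0,0) | ant1:(1,4)->N->(0,4)
  grid max=1 at (0,0)
Step 4: ant0:(0,0)->E->(0,1) | ant1:(0,4)->S->(1,4)
  grid max=1 at (0,1)
Final grid:
  0 1 0 0 0
  0 0 0 0 1
  0 0 0 0 0
  0 0 0 0 0
Max pheromone 1 at (0,1)

Answer: (0,1)=1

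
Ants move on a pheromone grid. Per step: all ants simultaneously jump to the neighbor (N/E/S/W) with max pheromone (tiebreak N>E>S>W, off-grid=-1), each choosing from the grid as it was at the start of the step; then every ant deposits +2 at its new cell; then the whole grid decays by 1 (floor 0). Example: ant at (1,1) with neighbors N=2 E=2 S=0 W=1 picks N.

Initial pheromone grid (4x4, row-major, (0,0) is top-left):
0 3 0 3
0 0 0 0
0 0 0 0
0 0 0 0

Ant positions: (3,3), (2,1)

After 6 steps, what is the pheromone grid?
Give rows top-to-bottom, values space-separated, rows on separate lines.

After step 1: ants at (2,3),(1,1)
  0 2 0 2
  0 1 0 0
  0 0 0 1
  0 0 0 0
After step 2: ants at (1,3),(0,1)
  0 3 0 1
  0 0 0 1
  0 0 0 0
  0 0 0 0
After step 3: ants at (0,3),(0,2)
  0 2 1 2
  0 0 0 0
  0 0 0 0
  0 0 0 0
After step 4: ants at (0,2),(0,3)
  0 1 2 3
  0 0 0 0
  0 0 0 0
  0 0 0 0
After step 5: ants at (0,3),(0,2)
  0 0 3 4
  0 0 0 0
  0 0 0 0
  0 0 0 0
After step 6: ants at (0,2),(0,3)
  0 0 4 5
  0 0 0 0
  0 0 0 0
  0 0 0 0

0 0 4 5
0 0 0 0
0 0 0 0
0 0 0 0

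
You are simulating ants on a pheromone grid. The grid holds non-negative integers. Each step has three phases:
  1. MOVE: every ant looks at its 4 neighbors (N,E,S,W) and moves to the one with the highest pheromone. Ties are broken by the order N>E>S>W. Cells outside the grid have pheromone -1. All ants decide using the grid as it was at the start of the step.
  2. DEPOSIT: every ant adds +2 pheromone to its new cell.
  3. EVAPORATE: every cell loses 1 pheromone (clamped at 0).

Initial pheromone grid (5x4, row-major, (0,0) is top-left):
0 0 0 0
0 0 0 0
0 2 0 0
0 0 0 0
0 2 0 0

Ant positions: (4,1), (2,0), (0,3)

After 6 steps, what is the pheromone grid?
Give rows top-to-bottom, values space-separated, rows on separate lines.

After step 1: ants at (3,1),(2,1),(1,3)
  0 0 0 0
  0 0 0 1
  0 3 0 0
  0 1 0 0
  0 1 0 0
After step 2: ants at (2,1),(3,1),(0,3)
  0 0 0 1
  0 0 0 0
  0 4 0 0
  0 2 0 0
  0 0 0 0
After step 3: ants at (3,1),(2,1),(1,3)
  0 0 0 0
  0 0 0 1
  0 5 0 0
  0 3 0 0
  0 0 0 0
After step 4: ants at (2,1),(3,1),(0,3)
  0 0 0 1
  0 0 0 0
  0 6 0 0
  0 4 0 0
  0 0 0 0
After step 5: ants at (3,1),(2,1),(1,3)
  0 0 0 0
  0 0 0 1
  0 7 0 0
  0 5 0 0
  0 0 0 0
After step 6: ants at (2,1),(3,1),(0,3)
  0 0 0 1
  0 0 0 0
  0 8 0 0
  0 6 0 0
  0 0 0 0

0 0 0 1
0 0 0 0
0 8 0 0
0 6 0 0
0 0 0 0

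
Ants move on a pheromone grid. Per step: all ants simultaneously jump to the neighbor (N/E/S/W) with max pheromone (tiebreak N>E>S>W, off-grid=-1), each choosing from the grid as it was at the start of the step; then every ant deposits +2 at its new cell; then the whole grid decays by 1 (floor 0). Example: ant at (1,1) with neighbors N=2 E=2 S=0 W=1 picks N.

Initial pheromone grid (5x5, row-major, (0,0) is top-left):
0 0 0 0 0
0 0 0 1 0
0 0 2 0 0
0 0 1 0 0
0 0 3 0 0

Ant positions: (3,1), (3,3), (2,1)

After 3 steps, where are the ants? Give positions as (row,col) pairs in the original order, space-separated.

Step 1: ant0:(3,1)->E->(3,2) | ant1:(3,3)->W->(3,2) | ant2:(2,1)->E->(2,2)
  grid max=4 at (3,2)
Step 2: ant0:(3,2)->N->(2,2) | ant1:(3,2)->N->(2,2) | ant2:(2,2)->S->(3,2)
  grid max=6 at (2,2)
Step 3: ant0:(2,2)->S->(3,2) | ant1:(2,2)->S->(3,2) | ant2:(3,2)->N->(2,2)
  grid max=8 at (3,2)

(3,2) (3,2) (2,2)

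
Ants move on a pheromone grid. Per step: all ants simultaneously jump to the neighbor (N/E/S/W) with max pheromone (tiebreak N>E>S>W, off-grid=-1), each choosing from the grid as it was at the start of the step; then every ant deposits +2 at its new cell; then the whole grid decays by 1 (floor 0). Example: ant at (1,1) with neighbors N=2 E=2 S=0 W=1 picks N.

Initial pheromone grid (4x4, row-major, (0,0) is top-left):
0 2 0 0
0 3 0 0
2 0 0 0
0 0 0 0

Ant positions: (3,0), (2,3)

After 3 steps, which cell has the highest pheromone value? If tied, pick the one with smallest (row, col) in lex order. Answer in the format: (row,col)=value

Step 1: ant0:(3,0)->N->(2,0) | ant1:(2,3)->N->(1,3)
  grid max=3 at (2,0)
Step 2: ant0:(2,0)->N->(1,0) | ant1:(1,3)->N->(0,3)
  grid max=2 at (2,0)
Step 3: ant0:(1,0)->S->(2,0) | ant1:(0,3)->S->(1,3)
  grid max=3 at (2,0)
Final grid:
  0 0 0 0
  0 0 0 1
  3 0 0 0
  0 0 0 0
Max pheromone 3 at (2,0)

Answer: (2,0)=3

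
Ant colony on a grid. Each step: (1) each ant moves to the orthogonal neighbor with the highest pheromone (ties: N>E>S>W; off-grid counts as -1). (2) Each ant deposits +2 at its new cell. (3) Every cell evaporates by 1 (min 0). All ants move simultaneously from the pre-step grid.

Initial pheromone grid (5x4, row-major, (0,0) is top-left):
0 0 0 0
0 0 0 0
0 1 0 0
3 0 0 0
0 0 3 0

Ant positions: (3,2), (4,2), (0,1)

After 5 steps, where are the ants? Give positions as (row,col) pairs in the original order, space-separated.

Step 1: ant0:(3,2)->S->(4,2) | ant1:(4,2)->N->(3,2) | ant2:(0,1)->E->(0,2)
  grid max=4 at (4,2)
Step 2: ant0:(4,2)->N->(3,2) | ant1:(3,2)->S->(4,2) | ant2:(0,2)->E->(0,3)
  grid max=5 at (4,2)
Step 3: ant0:(3,2)->S->(4,2) | ant1:(4,2)->N->(3,2) | ant2:(0,3)->S->(1,3)
  grid max=6 at (4,2)
Step 4: ant0:(4,2)->N->(3,2) | ant1:(3,2)->S->(4,2) | ant2:(1,3)->N->(0,3)
  grid max=7 at (4,2)
Step 5: ant0:(3,2)->S->(4,2) | ant1:(4,2)->N->(3,2) | ant2:(0,3)->S->(1,3)
  grid max=8 at (4,2)

(4,2) (3,2) (1,3)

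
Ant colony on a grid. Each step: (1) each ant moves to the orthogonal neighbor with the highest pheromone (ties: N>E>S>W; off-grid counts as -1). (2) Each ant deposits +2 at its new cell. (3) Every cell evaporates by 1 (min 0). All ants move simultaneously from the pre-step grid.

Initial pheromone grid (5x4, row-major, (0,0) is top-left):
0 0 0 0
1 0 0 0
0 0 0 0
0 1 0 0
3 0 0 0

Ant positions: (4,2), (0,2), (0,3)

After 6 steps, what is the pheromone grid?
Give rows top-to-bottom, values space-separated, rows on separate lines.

After step 1: ants at (3,2),(0,3),(1,3)
  0 0 0 1
  0 0 0 1
  0 0 0 0
  0 0 1 0
  2 0 0 0
After step 2: ants at (2,2),(1,3),(0,3)
  0 0 0 2
  0 0 0 2
  0 0 1 0
  0 0 0 0
  1 0 0 0
After step 3: ants at (1,2),(0,3),(1,3)
  0 0 0 3
  0 0 1 3
  0 0 0 0
  0 0 0 0
  0 0 0 0
After step 4: ants at (1,3),(1,3),(0,3)
  0 0 0 4
  0 0 0 6
  0 0 0 0
  0 0 0 0
  0 0 0 0
After step 5: ants at (0,3),(0,3),(1,3)
  0 0 0 7
  0 0 0 7
  0 0 0 0
  0 0 0 0
  0 0 0 0
After step 6: ants at (1,3),(1,3),(0,3)
  0 0 0 8
  0 0 0 10
  0 0 0 0
  0 0 0 0
  0 0 0 0

0 0 0 8
0 0 0 10
0 0 0 0
0 0 0 0
0 0 0 0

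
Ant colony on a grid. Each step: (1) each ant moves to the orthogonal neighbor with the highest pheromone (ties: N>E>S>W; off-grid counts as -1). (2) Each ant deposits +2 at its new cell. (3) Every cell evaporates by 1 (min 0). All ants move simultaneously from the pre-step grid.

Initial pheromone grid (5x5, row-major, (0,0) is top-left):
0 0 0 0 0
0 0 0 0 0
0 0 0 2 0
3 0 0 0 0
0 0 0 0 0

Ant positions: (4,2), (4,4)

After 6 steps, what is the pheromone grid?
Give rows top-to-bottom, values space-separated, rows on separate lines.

After step 1: ants at (3,2),(3,4)
  0 0 0 0 0
  0 0 0 0 0
  0 0 0 1 0
  2 0 1 0 1
  0 0 0 0 0
After step 2: ants at (2,2),(2,4)
  0 0 0 0 0
  0 0 0 0 0
  0 0 1 0 1
  1 0 0 0 0
  0 0 0 0 0
After step 3: ants at (1,2),(1,4)
  0 0 0 0 0
  0 0 1 0 1
  0 0 0 0 0
  0 0 0 0 0
  0 0 0 0 0
After step 4: ants at (0,2),(0,4)
  0 0 1 0 1
  0 0 0 0 0
  0 0 0 0 0
  0 0 0 0 0
  0 0 0 0 0
After step 5: ants at (0,3),(1,4)
  0 0 0 1 0
  0 0 0 0 1
  0 0 0 0 0
  0 0 0 0 0
  0 0 0 0 0
After step 6: ants at (0,4),(0,4)
  0 0 0 0 3
  0 0 0 0 0
  0 0 0 0 0
  0 0 0 0 0
  0 0 0 0 0

0 0 0 0 3
0 0 0 0 0
0 0 0 0 0
0 0 0 0 0
0 0 0 0 0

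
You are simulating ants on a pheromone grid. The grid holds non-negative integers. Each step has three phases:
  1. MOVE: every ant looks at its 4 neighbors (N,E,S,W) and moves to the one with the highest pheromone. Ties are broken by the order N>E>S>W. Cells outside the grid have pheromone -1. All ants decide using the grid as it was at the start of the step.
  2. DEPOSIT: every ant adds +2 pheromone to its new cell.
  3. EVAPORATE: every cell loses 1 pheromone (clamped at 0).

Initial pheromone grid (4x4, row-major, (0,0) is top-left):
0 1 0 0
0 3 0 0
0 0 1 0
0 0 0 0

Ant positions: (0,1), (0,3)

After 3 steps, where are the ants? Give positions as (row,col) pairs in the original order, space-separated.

Step 1: ant0:(0,1)->S->(1,1) | ant1:(0,3)->S->(1,3)
  grid max=4 at (1,1)
Step 2: ant0:(1,1)->N->(0,1) | ant1:(1,3)->N->(0,3)
  grid max=3 at (1,1)
Step 3: ant0:(0,1)->S->(1,1) | ant1:(0,3)->S->(1,3)
  grid max=4 at (1,1)

(1,1) (1,3)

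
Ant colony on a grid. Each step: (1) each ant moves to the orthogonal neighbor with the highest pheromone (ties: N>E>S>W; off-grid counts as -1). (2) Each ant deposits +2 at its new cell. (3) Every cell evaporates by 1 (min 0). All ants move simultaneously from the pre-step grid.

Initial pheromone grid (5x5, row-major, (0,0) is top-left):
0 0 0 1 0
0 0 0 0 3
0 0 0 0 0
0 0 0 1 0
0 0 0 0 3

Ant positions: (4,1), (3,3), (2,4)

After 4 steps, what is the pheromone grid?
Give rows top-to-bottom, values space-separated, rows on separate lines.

After step 1: ants at (3,1),(2,3),(1,4)
  0 0 0 0 0
  0 0 0 0 4
  0 0 0 1 0
  0 1 0 0 0
  0 0 0 0 2
After step 2: ants at (2,1),(1,3),(0,4)
  0 0 0 0 1
  0 0 0 1 3
  0 1 0 0 0
  0 0 0 0 0
  0 0 0 0 1
After step 3: ants at (1,1),(1,4),(1,4)
  0 0 0 0 0
  0 1 0 0 6
  0 0 0 0 0
  0 0 0 0 0
  0 0 0 0 0
After step 4: ants at (0,1),(0,4),(0,4)
  0 1 0 0 3
  0 0 0 0 5
  0 0 0 0 0
  0 0 0 0 0
  0 0 0 0 0

0 1 0 0 3
0 0 0 0 5
0 0 0 0 0
0 0 0 0 0
0 0 0 0 0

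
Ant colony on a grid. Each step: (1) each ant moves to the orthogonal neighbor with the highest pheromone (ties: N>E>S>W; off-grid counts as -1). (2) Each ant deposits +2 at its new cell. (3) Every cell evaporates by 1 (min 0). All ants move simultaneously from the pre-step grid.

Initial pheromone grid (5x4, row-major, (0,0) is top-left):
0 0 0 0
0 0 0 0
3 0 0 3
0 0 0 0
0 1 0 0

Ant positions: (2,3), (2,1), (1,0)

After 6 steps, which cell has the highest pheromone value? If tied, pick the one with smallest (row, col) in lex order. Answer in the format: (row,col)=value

Answer: (2,0)=9

Derivation:
Step 1: ant0:(2,3)->N->(1,3) | ant1:(2,1)->W->(2,0) | ant2:(1,0)->S->(2,0)
  grid max=6 at (2,0)
Step 2: ant0:(1,3)->S->(2,3) | ant1:(2,0)->N->(1,0) | ant2:(2,0)->N->(1,0)
  grid max=5 at (2,0)
Step 3: ant0:(2,3)->N->(1,3) | ant1:(1,0)->S->(2,0) | ant2:(1,0)->S->(2,0)
  grid max=8 at (2,0)
Step 4: ant0:(1,3)->S->(2,3) | ant1:(2,0)->N->(1,0) | ant2:(2,0)->N->(1,0)
  grid max=7 at (2,0)
Step 5: ant0:(2,3)->N->(1,3) | ant1:(1,0)->S->(2,0) | ant2:(1,0)->S->(2,0)
  grid max=10 at (2,0)
Step 6: ant0:(1,3)->S->(2,3) | ant1:(2,0)->N->(1,0) | ant2:(2,0)->N->(1,0)
  grid max=9 at (2,0)
Final grid:
  0 0 0 0
  7 0 0 0
  9 0 0 3
  0 0 0 0
  0 0 0 0
Max pheromone 9 at (2,0)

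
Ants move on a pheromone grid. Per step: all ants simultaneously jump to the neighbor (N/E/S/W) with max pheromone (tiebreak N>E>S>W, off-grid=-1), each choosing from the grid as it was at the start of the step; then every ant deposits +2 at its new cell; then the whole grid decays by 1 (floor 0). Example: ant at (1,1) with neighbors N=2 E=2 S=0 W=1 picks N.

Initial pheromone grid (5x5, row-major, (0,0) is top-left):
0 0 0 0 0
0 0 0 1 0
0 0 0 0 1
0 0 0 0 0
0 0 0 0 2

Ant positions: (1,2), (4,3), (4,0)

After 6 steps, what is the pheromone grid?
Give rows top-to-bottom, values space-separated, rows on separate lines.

After step 1: ants at (1,3),(4,4),(3,0)
  0 0 0 0 0
  0 0 0 2 0
  0 0 0 0 0
  1 0 0 0 0
  0 0 0 0 3
After step 2: ants at (0,3),(3,4),(2,0)
  0 0 0 1 0
  0 0 0 1 0
  1 0 0 0 0
  0 0 0 0 1
  0 0 0 0 2
After step 3: ants at (1,3),(4,4),(1,0)
  0 0 0 0 0
  1 0 0 2 0
  0 0 0 0 0
  0 0 0 0 0
  0 0 0 0 3
After step 4: ants at (0,3),(3,4),(0,0)
  1 0 0 1 0
  0 0 0 1 0
  0 0 0 0 0
  0 0 0 0 1
  0 0 0 0 2
After step 5: ants at (1,3),(4,4),(0,1)
  0 1 0 0 0
  0 0 0 2 0
  0 0 0 0 0
  0 0 0 0 0
  0 0 0 0 3
After step 6: ants at (0,3),(3,4),(0,2)
  0 0 1 1 0
  0 0 0 1 0
  0 0 0 0 0
  0 0 0 0 1
  0 0 0 0 2

0 0 1 1 0
0 0 0 1 0
0 0 0 0 0
0 0 0 0 1
0 0 0 0 2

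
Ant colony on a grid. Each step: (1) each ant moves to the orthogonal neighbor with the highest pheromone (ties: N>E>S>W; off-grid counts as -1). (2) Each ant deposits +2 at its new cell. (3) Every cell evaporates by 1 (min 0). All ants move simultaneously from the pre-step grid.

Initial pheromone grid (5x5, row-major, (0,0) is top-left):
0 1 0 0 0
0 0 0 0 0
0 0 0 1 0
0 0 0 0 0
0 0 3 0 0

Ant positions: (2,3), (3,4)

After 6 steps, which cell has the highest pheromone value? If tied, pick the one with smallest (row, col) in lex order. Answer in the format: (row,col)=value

Answer: (1,4)=5

Derivation:
Step 1: ant0:(2,3)->N->(1,3) | ant1:(3,4)->N->(2,4)
  grid max=2 at (4,2)
Step 2: ant0:(1,3)->N->(0,3) | ant1:(2,4)->N->(1,4)
  grid max=1 at (0,3)
Step 3: ant0:(0,3)->E->(0,4) | ant1:(1,4)->N->(0,4)
  grid max=3 at (0,4)
Step 4: ant0:(0,4)->S->(1,4) | ant1:(0,4)->S->(1,4)
  grid max=3 at (1,4)
Step 5: ant0:(1,4)->N->(0,4) | ant1:(1,4)->N->(0,4)
  grid max=5 at (0,4)
Step 6: ant0:(0,4)->S->(1,4) | ant1:(0,4)->S->(1,4)
  grid max=5 at (1,4)
Final grid:
  0 0 0 0 4
  0 0 0 0 5
  0 0 0 0 0
  0 0 0 0 0
  0 0 0 0 0
Max pheromone 5 at (1,4)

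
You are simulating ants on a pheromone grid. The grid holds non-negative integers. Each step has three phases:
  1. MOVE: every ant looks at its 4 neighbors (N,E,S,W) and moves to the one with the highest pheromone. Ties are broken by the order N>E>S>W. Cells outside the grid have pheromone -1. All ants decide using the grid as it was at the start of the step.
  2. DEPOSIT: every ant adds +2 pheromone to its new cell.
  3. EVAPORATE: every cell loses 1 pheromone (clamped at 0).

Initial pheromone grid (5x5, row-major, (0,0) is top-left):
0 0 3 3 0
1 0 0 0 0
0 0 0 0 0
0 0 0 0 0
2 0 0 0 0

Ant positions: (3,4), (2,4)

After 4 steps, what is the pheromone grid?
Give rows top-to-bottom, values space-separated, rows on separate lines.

After step 1: ants at (2,4),(1,4)
  0 0 2 2 0
  0 0 0 0 1
  0 0 0 0 1
  0 0 0 0 0
  1 0 0 0 0
After step 2: ants at (1,4),(2,4)
  0 0 1 1 0
  0 0 0 0 2
  0 0 0 0 2
  0 0 0 0 0
  0 0 0 0 0
After step 3: ants at (2,4),(1,4)
  0 0 0 0 0
  0 0 0 0 3
  0 0 0 0 3
  0 0 0 0 0
  0 0 0 0 0
After step 4: ants at (1,4),(2,4)
  0 0 0 0 0
  0 0 0 0 4
  0 0 0 0 4
  0 0 0 0 0
  0 0 0 0 0

0 0 0 0 0
0 0 0 0 4
0 0 0 0 4
0 0 0 0 0
0 0 0 0 0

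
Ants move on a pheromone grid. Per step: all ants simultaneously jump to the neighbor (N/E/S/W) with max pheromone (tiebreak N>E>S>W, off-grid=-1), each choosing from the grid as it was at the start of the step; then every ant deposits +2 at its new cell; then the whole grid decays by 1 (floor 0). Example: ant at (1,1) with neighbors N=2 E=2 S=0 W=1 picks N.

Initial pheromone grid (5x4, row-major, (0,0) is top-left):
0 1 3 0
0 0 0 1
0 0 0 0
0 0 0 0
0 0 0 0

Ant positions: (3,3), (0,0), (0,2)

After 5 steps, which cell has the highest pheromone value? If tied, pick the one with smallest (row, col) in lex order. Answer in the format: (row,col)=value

Answer: (0,1)=10

Derivation:
Step 1: ant0:(3,3)->N->(2,3) | ant1:(0,0)->E->(0,1) | ant2:(0,2)->W->(0,1)
  grid max=4 at (0,1)
Step 2: ant0:(2,3)->N->(1,3) | ant1:(0,1)->E->(0,2) | ant2:(0,1)->E->(0,2)
  grid max=5 at (0,2)
Step 3: ant0:(1,3)->N->(0,3) | ant1:(0,2)->W->(0,1) | ant2:(0,2)->W->(0,1)
  grid max=6 at (0,1)
Step 4: ant0:(0,3)->W->(0,2) | ant1:(0,1)->E->(0,2) | ant2:(0,1)->E->(0,2)
  grid max=9 at (0,2)
Step 5: ant0:(0,2)->W->(0,1) | ant1:(0,2)->W->(0,1) | ant2:(0,2)->W->(0,1)
  grid max=10 at (0,1)
Final grid:
  0 10 8 0
  0 0 0 0
  0 0 0 0
  0 0 0 0
  0 0 0 0
Max pheromone 10 at (0,1)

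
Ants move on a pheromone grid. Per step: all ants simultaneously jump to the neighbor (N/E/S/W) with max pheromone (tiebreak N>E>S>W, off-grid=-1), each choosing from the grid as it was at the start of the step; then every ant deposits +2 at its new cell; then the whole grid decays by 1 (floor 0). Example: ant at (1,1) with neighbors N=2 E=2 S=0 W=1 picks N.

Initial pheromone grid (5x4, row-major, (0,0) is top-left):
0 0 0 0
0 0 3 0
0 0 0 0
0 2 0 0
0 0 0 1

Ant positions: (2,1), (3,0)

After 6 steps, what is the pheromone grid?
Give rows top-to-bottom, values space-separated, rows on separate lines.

After step 1: ants at (3,1),(3,1)
  0 0 0 0
  0 0 2 0
  0 0 0 0
  0 5 0 0
  0 0 0 0
After step 2: ants at (2,1),(2,1)
  0 0 0 0
  0 0 1 0
  0 3 0 0
  0 4 0 0
  0 0 0 0
After step 3: ants at (3,1),(3,1)
  0 0 0 0
  0 0 0 0
  0 2 0 0
  0 7 0 0
  0 0 0 0
After step 4: ants at (2,1),(2,1)
  0 0 0 0
  0 0 0 0
  0 5 0 0
  0 6 0 0
  0 0 0 0
After step 5: ants at (3,1),(3,1)
  0 0 0 0
  0 0 0 0
  0 4 0 0
  0 9 0 0
  0 0 0 0
After step 6: ants at (2,1),(2,1)
  0 0 0 0
  0 0 0 0
  0 7 0 0
  0 8 0 0
  0 0 0 0

0 0 0 0
0 0 0 0
0 7 0 0
0 8 0 0
0 0 0 0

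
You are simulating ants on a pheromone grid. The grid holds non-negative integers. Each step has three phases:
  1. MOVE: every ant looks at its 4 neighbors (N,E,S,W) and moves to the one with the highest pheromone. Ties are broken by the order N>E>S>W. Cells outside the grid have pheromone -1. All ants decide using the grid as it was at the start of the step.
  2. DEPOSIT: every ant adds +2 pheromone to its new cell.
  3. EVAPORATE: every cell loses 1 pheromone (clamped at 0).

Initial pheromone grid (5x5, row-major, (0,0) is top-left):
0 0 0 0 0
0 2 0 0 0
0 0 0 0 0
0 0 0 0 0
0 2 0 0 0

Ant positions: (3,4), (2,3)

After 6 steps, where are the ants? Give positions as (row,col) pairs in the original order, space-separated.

Step 1: ant0:(3,4)->N->(2,4) | ant1:(2,3)->N->(1,3)
  grid max=1 at (1,1)
Step 2: ant0:(2,4)->N->(1,4) | ant1:(1,3)->N->(0,3)
  grid max=1 at (0,3)
Step 3: ant0:(1,4)->N->(0,4) | ant1:(0,3)->E->(0,4)
  grid max=3 at (0,4)
Step 4: ant0:(0,4)->S->(1,4) | ant1:(0,4)->S->(1,4)
  grid max=3 at (1,4)
Step 5: ant0:(1,4)->N->(0,4) | ant1:(1,4)->N->(0,4)
  grid max=5 at (0,4)
Step 6: ant0:(0,4)->S->(1,4) | ant1:(0,4)->S->(1,4)
  grid max=5 at (1,4)

(1,4) (1,4)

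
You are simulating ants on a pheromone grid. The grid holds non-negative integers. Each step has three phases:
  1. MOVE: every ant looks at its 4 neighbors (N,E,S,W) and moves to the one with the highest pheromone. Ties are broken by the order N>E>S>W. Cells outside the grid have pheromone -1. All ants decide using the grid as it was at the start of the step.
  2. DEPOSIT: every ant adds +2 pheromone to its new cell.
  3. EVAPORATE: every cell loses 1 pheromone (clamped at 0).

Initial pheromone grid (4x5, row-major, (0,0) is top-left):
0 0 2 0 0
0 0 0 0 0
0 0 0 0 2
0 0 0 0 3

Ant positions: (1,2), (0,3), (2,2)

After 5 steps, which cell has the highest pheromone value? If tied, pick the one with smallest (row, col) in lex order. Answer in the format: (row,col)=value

Answer: (0,2)=13

Derivation:
Step 1: ant0:(1,2)->N->(0,2) | ant1:(0,3)->W->(0,2) | ant2:(2,2)->N->(1,2)
  grid max=5 at (0,2)
Step 2: ant0:(0,2)->S->(1,2) | ant1:(0,2)->S->(1,2) | ant2:(1,2)->N->(0,2)
  grid max=6 at (0,2)
Step 3: ant0:(1,2)->N->(0,2) | ant1:(1,2)->N->(0,2) | ant2:(0,2)->S->(1,2)
  grid max=9 at (0,2)
Step 4: ant0:(0,2)->S->(1,2) | ant1:(0,2)->S->(1,2) | ant2:(1,2)->N->(0,2)
  grid max=10 at (0,2)
Step 5: ant0:(1,2)->N->(0,2) | ant1:(1,2)->N->(0,2) | ant2:(0,2)->S->(1,2)
  grid max=13 at (0,2)
Final grid:
  0 0 13 0 0
  0 0 9 0 0
  0 0 0 0 0
  0 0 0 0 0
Max pheromone 13 at (0,2)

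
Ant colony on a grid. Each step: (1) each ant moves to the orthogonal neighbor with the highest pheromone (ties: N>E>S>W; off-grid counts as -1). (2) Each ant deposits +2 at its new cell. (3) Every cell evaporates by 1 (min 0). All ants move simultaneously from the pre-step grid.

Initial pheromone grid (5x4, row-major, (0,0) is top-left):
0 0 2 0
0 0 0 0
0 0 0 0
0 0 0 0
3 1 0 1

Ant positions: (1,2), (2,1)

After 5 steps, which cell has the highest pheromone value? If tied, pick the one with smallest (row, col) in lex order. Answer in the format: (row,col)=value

Answer: (0,2)=7

Derivation:
Step 1: ant0:(1,2)->N->(0,2) | ant1:(2,1)->N->(1,1)
  grid max=3 at (0,2)
Step 2: ant0:(0,2)->E->(0,3) | ant1:(1,1)->N->(0,1)
  grid max=2 at (0,2)
Step 3: ant0:(0,3)->W->(0,2) | ant1:(0,1)->E->(0,2)
  grid max=5 at (0,2)
Step 4: ant0:(0,2)->E->(0,3) | ant1:(0,2)->E->(0,3)
  grid max=4 at (0,2)
Step 5: ant0:(0,3)->W->(0,2) | ant1:(0,3)->W->(0,2)
  grid max=7 at (0,2)
Final grid:
  0 0 7 2
  0 0 0 0
  0 0 0 0
  0 0 0 0
  0 0 0 0
Max pheromone 7 at (0,2)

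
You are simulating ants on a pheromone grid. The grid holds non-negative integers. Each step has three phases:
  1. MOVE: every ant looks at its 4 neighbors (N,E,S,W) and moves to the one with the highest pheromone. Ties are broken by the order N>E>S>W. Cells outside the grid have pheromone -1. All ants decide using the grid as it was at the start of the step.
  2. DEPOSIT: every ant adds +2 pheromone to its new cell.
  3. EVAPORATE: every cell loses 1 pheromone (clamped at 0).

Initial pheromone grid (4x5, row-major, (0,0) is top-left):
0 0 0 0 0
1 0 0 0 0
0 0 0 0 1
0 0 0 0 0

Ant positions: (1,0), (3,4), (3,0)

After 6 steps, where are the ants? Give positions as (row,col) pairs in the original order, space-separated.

Step 1: ant0:(1,0)->N->(0,0) | ant1:(3,4)->N->(2,4) | ant2:(3,0)->N->(2,0)
  grid max=2 at (2,4)
Step 2: ant0:(0,0)->E->(0,1) | ant1:(2,4)->N->(1,4) | ant2:(2,0)->N->(1,0)
  grid max=1 at (0,1)
Step 3: ant0:(0,1)->E->(0,2) | ant1:(1,4)->S->(2,4) | ant2:(1,0)->N->(0,0)
  grid max=2 at (2,4)
Step 4: ant0:(0,2)->E->(0,3) | ant1:(2,4)->N->(1,4) | ant2:(0,0)->E->(0,1)
  grid max=1 at (0,1)
Step 5: ant0:(0,3)->E->(0,4) | ant1:(1,4)->S->(2,4) | ant2:(0,1)->E->(0,2)
  grid max=2 at (2,4)
Step 6: ant0:(0,4)->S->(1,4) | ant1:(2,4)->N->(1,4) | ant2:(0,2)->E->(0,3)
  grid max=3 at (1,4)

(1,4) (1,4) (0,3)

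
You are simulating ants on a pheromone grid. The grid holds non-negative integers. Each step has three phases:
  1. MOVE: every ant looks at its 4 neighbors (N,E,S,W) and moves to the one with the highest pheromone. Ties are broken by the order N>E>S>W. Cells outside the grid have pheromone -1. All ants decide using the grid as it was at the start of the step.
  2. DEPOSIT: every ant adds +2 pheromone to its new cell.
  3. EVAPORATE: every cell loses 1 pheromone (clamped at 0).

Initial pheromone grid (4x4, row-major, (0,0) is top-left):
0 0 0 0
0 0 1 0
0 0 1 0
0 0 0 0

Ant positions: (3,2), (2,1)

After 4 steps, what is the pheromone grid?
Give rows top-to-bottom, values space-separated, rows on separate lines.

After step 1: ants at (2,2),(2,2)
  0 0 0 0
  0 0 0 0
  0 0 4 0
  0 0 0 0
After step 2: ants at (1,2),(1,2)
  0 0 0 0
  0 0 3 0
  0 0 3 0
  0 0 0 0
After step 3: ants at (2,2),(2,2)
  0 0 0 0
  0 0 2 0
  0 0 6 0
  0 0 0 0
After step 4: ants at (1,2),(1,2)
  0 0 0 0
  0 0 5 0
  0 0 5 0
  0 0 0 0

0 0 0 0
0 0 5 0
0 0 5 0
0 0 0 0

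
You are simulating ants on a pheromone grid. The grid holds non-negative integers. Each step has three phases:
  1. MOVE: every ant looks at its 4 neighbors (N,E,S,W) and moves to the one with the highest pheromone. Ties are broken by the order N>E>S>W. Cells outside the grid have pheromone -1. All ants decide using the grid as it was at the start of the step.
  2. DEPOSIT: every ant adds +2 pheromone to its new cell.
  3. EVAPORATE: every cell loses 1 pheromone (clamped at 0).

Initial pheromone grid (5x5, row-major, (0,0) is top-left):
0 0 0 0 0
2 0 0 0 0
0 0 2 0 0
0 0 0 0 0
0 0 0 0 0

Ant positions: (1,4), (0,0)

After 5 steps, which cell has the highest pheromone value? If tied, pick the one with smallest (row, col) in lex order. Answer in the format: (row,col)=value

Step 1: ant0:(1,4)->N->(0,4) | ant1:(0,0)->S->(1,0)
  grid max=3 at (1,0)
Step 2: ant0:(0,4)->S->(1,4) | ant1:(1,0)->N->(0,0)
  grid max=2 at (1,0)
Step 3: ant0:(1,4)->N->(0,4) | ant1:(0,0)->S->(1,0)
  grid max=3 at (1,0)
Step 4: ant0:(0,4)->S->(1,4) | ant1:(1,0)->N->(0,0)
  grid max=2 at (1,0)
Step 5: ant0:(1,4)->N->(0,4) | ant1:(0,0)->S->(1,0)
  grid max=3 at (1,0)
Final grid:
  0 0 0 0 1
  3 0 0 0 0
  0 0 0 0 0
  0 0 0 0 0
  0 0 0 0 0
Max pheromone 3 at (1,0)

Answer: (1,0)=3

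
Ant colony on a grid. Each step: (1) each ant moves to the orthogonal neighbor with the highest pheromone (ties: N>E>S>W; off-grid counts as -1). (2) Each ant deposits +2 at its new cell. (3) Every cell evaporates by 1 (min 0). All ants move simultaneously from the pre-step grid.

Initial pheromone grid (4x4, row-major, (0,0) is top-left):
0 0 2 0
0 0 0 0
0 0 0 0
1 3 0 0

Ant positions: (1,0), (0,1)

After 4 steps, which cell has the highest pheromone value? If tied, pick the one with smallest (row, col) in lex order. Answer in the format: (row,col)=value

Answer: (0,2)=4

Derivation:
Step 1: ant0:(1,0)->N->(0,0) | ant1:(0,1)->E->(0,2)
  grid max=3 at (0,2)
Step 2: ant0:(0,0)->E->(0,1) | ant1:(0,2)->E->(0,3)
  grid max=2 at (0,2)
Step 3: ant0:(0,1)->E->(0,2) | ant1:(0,3)->W->(0,2)
  grid max=5 at (0,2)
Step 4: ant0:(0,2)->E->(0,3) | ant1:(0,2)->E->(0,3)
  grid max=4 at (0,2)
Final grid:
  0 0 4 3
  0 0 0 0
  0 0 0 0
  0 0 0 0
Max pheromone 4 at (0,2)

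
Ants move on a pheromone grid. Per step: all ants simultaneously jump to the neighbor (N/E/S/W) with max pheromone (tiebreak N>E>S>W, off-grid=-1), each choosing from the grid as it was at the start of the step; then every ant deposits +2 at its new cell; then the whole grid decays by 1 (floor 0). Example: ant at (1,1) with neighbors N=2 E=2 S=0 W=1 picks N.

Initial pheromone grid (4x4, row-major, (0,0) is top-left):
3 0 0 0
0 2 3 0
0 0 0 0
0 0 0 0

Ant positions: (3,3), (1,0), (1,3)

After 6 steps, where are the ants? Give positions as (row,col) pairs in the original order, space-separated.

Step 1: ant0:(3,3)->N->(2,3) | ant1:(1,0)->N->(0,0) | ant2:(1,3)->W->(1,2)
  grid max=4 at (0,0)
Step 2: ant0:(2,3)->N->(1,3) | ant1:(0,0)->E->(0,1) | ant2:(1,2)->W->(1,1)
  grid max=3 at (0,0)
Step 3: ant0:(1,3)->W->(1,2) | ant1:(0,1)->W->(0,0) | ant2:(1,1)->E->(1,2)
  grid max=6 at (1,2)
Step 4: ant0:(1,2)->W->(1,1) | ant1:(0,0)->E->(0,1) | ant2:(1,2)->W->(1,1)
  grid max=5 at (1,2)
Step 5: ant0:(1,1)->E->(1,2) | ant1:(0,1)->S->(1,1) | ant2:(1,1)->E->(1,2)
  grid max=8 at (1,2)
Step 6: ant0:(1,2)->W->(1,1) | ant1:(1,1)->E->(1,2) | ant2:(1,2)->W->(1,1)
  grid max=9 at (1,2)

(1,1) (1,2) (1,1)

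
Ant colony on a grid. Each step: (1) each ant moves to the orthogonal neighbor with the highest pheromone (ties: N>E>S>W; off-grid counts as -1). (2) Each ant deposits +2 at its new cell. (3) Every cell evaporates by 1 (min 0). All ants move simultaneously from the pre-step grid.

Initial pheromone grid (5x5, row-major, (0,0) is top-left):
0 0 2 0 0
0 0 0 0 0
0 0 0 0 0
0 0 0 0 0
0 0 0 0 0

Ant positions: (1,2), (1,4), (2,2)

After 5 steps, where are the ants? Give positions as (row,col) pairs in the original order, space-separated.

Step 1: ant0:(1,2)->N->(0,2) | ant1:(1,4)->N->(0,4) | ant2:(2,2)->N->(1,2)
  grid max=3 at (0,2)
Step 2: ant0:(0,2)->S->(1,2) | ant1:(0,4)->S->(1,4) | ant2:(1,2)->N->(0,2)
  grid max=4 at (0,2)
Step 3: ant0:(1,2)->N->(0,2) | ant1:(1,4)->N->(0,4) | ant2:(0,2)->S->(1,2)
  grid max=5 at (0,2)
Step 4: ant0:(0,2)->S->(1,2) | ant1:(0,4)->S->(1,4) | ant2:(1,2)->N->(0,2)
  grid max=6 at (0,2)
Step 5: ant0:(1,2)->N->(0,2) | ant1:(1,4)->N->(0,4) | ant2:(0,2)->S->(1,2)
  grid max=7 at (0,2)

(0,2) (0,4) (1,2)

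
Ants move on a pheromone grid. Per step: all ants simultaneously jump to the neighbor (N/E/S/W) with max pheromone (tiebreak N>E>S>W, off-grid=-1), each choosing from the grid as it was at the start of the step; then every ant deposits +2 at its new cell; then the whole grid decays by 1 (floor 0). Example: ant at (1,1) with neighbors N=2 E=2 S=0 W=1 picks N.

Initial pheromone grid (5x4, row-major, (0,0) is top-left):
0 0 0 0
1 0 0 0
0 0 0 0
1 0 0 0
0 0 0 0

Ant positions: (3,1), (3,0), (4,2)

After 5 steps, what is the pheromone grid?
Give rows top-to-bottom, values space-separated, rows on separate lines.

After step 1: ants at (3,0),(2,0),(3,2)
  0 0 0 0
  0 0 0 0
  1 0 0 0
  2 0 1 0
  0 0 0 0
After step 2: ants at (2,0),(3,0),(2,2)
  0 0 0 0
  0 0 0 0
  2 0 1 0
  3 0 0 0
  0 0 0 0
After step 3: ants at (3,0),(2,0),(1,2)
  0 0 0 0
  0 0 1 0
  3 0 0 0
  4 0 0 0
  0 0 0 0
After step 4: ants at (2,0),(3,0),(0,2)
  0 0 1 0
  0 0 0 0
  4 0 0 0
  5 0 0 0
  0 0 0 0
After step 5: ants at (3,0),(2,0),(0,3)
  0 0 0 1
  0 0 0 0
  5 0 0 0
  6 0 0 0
  0 0 0 0

0 0 0 1
0 0 0 0
5 0 0 0
6 0 0 0
0 0 0 0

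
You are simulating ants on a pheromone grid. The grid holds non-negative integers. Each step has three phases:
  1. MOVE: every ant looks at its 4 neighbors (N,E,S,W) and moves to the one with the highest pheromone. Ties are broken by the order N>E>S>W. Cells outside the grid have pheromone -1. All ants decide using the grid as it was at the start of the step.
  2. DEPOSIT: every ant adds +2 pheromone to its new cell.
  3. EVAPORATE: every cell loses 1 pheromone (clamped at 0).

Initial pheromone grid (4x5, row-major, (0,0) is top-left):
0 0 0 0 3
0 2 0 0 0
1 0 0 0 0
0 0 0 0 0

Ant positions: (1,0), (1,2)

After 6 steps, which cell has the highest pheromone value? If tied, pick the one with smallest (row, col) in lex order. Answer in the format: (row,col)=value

Answer: (1,1)=8

Derivation:
Step 1: ant0:(1,0)->E->(1,1) | ant1:(1,2)->W->(1,1)
  grid max=5 at (1,1)
Step 2: ant0:(1,1)->N->(0,1) | ant1:(1,1)->N->(0,1)
  grid max=4 at (1,1)
Step 3: ant0:(0,1)->S->(1,1) | ant1:(0,1)->S->(1,1)
  grid max=7 at (1,1)
Step 4: ant0:(1,1)->N->(0,1) | ant1:(1,1)->N->(0,1)
  grid max=6 at (1,1)
Step 5: ant0:(0,1)->S->(1,1) | ant1:(0,1)->S->(1,1)
  grid max=9 at (1,1)
Step 6: ant0:(1,1)->N->(0,1) | ant1:(1,1)->N->(0,1)
  grid max=8 at (1,1)
Final grid:
  0 7 0 0 0
  0 8 0 0 0
  0 0 0 0 0
  0 0 0 0 0
Max pheromone 8 at (1,1)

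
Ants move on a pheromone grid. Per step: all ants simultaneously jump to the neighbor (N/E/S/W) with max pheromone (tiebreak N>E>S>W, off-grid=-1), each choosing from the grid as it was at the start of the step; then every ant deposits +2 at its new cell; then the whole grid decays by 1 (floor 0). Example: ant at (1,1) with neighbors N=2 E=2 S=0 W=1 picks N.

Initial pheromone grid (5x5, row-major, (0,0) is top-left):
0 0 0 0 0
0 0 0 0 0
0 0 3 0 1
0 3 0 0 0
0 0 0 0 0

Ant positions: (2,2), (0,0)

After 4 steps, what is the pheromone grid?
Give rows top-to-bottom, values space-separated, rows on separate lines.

After step 1: ants at (1,2),(0,1)
  0 1 0 0 0
  0 0 1 0 0
  0 0 2 0 0
  0 2 0 0 0
  0 0 0 0 0
After step 2: ants at (2,2),(0,2)
  0 0 1 0 0
  0 0 0 0 0
  0 0 3 0 0
  0 1 0 0 0
  0 0 0 0 0
After step 3: ants at (1,2),(0,3)
  0 0 0 1 0
  0 0 1 0 0
  0 0 2 0 0
  0 0 0 0 0
  0 0 0 0 0
After step 4: ants at (2,2),(0,4)
  0 0 0 0 1
  0 0 0 0 0
  0 0 3 0 0
  0 0 0 0 0
  0 0 0 0 0

0 0 0 0 1
0 0 0 0 0
0 0 3 0 0
0 0 0 0 0
0 0 0 0 0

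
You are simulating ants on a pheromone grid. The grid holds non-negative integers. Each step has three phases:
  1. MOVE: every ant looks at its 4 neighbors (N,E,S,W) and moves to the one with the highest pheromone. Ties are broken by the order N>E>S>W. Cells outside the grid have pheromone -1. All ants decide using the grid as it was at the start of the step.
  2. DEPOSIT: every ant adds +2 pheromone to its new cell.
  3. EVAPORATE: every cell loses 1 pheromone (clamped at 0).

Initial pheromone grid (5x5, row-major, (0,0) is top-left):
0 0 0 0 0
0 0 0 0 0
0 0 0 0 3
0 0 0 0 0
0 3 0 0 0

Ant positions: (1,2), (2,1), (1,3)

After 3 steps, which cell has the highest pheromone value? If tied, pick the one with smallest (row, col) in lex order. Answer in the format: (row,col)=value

Answer: (0,2)=5

Derivation:
Step 1: ant0:(1,2)->N->(0,2) | ant1:(2,1)->N->(1,1) | ant2:(1,3)->N->(0,3)
  grid max=2 at (2,4)
Step 2: ant0:(0,2)->E->(0,3) | ant1:(1,1)->N->(0,1) | ant2:(0,3)->W->(0,2)
  grid max=2 at (0,2)
Step 3: ant0:(0,3)->W->(0,2) | ant1:(0,1)->E->(0,2) | ant2:(0,2)->E->(0,3)
  grid max=5 at (0,2)
Final grid:
  0 0 5 3 0
  0 0 0 0 0
  0 0 0 0 0
  0 0 0 0 0
  0 0 0 0 0
Max pheromone 5 at (0,2)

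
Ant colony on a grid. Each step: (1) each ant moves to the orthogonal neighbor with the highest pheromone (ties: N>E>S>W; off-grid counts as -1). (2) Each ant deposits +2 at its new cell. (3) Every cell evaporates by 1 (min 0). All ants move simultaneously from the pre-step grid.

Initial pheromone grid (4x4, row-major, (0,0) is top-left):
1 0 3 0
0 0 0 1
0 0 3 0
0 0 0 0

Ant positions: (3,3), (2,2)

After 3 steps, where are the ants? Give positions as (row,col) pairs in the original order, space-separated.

Step 1: ant0:(3,3)->N->(2,3) | ant1:(2,2)->N->(1,2)
  grid max=2 at (0,2)
Step 2: ant0:(2,3)->W->(2,2) | ant1:(1,2)->N->(0,2)
  grid max=3 at (0,2)
Step 3: ant0:(2,2)->N->(1,2) | ant1:(0,2)->E->(0,3)
  grid max=2 at (0,2)

(1,2) (0,3)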